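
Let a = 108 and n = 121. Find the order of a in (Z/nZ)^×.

55

Since 108 ∈ (Z/121Z)^×, its order divides φ(121) = φ(11^2) = 11·(11−1) = 110 = 2 · 5 · 11.
Divisors of 110: 1, 2, 5, 10, 11, 22, 55, 110.
Evaluate successive powers at the divisors of 110:
108^1 ≡ 108 (mod 121)
108^2 ≡ 48 (mod 121)
108^5 ≡ 56 (mod 121)
108^10 ≡ 111 (mod 121)
108^11 ≡ 9 (mod 121)
108^22 ≡ 81 (mod 121)
108^55 ≡ 1 (mod 121) ✓
Hence ord(108) = 55.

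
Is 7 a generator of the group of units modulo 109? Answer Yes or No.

φ(109) = 109 − 1 = 108 = 2^2 · 3^3.
An element g generates (Z/109Z)^× iff g^(108/q) ≢ 1 (mod 109) for each prime q ∈ {2, 3}.
7^54 ≡ 1 (mod 109)  [q = 2: ≡ 1 ✗]
7^36 ≡ 63 (mod 109)  [q = 3: ≢ 1 ✓]
The check at q = 2 fails, so 7 generates a proper subgroup.

No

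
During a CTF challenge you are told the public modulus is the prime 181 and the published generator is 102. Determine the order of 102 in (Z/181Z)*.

ord(102) | φ(181) = 181 − 1 = 180 = 2^2 · 3^2 · 5.
Divisors of 180: 1, 2, 3, 4, 5, 6, 9, 10, 12, 15, 18, 20, 30, 36, 45, 60, 90, 180.
Evaluate successive powers at the divisors of 180:
102^1 ≡ 102
102^2 ≡ 87
102^3 ≡ 5
102^4 ≡ 148
102^5 ≡ 73
102^6 ≡ 25
102^9 ≡ 125
102^10 ≡ 80
102^12 ≡ 82
102^15 ≡ 48
102^18 ≡ 59
102^20 ≡ 65
102^30 ≡ 132
102^36 ≡ 42
102^45 ≡ 1
Hence ord(102) = 45.

45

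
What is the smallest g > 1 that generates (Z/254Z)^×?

φ(254) = φ(2)·φ(127) = 1·126 = 126 = 2 · 3^2 · 7.
Test candidates g = 2, 3, … against the prime factors q ∈ {2, 3, 7} of φ(254): g is a generator iff g^(126/q) ≢ 1 for every such q.
g = 2: gcd(2, 254) = 2 > 1, not a unit — skip.
g = 3: 3^63 ≡ 253; 3^42 ≡ 107; 3^18 ≡ 131 — none is 1, so 3 is a primitive root.
Hence the least primitive root of 254 is 3.

3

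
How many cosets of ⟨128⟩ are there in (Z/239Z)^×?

14

ord(128) | φ(239) = 239 − 1 = 238 = 2 · 7 · 17.
Divisors of 238: 1, 2, 7, 14, 17, 34, 119, 238.
Evaluate successive powers at the divisors of 238:
128^1 ≡ 128 (mod 239)
128^2 ≡ 132 (mod 239)
128^7 ≡ 6 (mod 239)
128^14 ≡ 36 (mod 239)
128^17 ≡ 1 (mod 239) ✓
Thus |⟨128⟩| = ord(128) = 17.
[(Z/239Z)^× : ⟨128⟩] = 238/17 = 14.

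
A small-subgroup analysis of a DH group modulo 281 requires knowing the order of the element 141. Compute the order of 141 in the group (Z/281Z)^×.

70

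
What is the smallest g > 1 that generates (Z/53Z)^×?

2

φ(53) = 53 − 1 = 52 = 2^2 · 13.
g is a primitive root iff g^(52/q) ≢ 1 (mod 53) for each prime q ∈ {2, 13}.
g = 2: 2^26 ≡ 52; 2^4 ≡ 16 — none is 1, so 2 is a primitive root.
Hence the least primitive root of 53 is 2.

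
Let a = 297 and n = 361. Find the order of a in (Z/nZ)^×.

114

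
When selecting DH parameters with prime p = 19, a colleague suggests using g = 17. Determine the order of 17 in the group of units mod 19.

9

Since 17 ∈ (Z/19Z)^×, its order divides φ(19) = 19 − 1 = 18 = 2 · 3^2.
Divisors of 18: 1, 2, 3, 6, 9, 18.
Check 17^d mod 19 for each divisor in increasing order:
17^1 ≡ 17
17^2 ≡ 4
17^3 ≡ 11
17^6 ≡ 7
17^9 ≡ 1
The smallest such exponent is 9, so the order of 17 is 9.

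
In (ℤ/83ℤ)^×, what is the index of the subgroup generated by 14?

ord(14) | φ(83) = 83 − 1 = 82 = 2 · 41.
Divisors of 82: 1, 2, 41, 82.
Evaluate successive powers at the divisors of 82:
14^1 ≡ 14 (mod 83)
14^2 ≡ 30 (mod 83)
14^41 ≡ 82 (mod 83)
14^82 ≡ 1 (mod 83) ✓
So ord_83(14) = 82, hence |⟨14⟩| = 82.
Index = |(Z/83Z)^×| / |⟨14⟩| = 82 / 82 = 1.

1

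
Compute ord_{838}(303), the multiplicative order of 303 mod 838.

418

By Lagrange's theorem, ord_838(303) divides φ(838) = φ(2)·φ(419) = 1·418 = 418 = 2 · 11 · 19.
Divisors of 418: 1, 2, 11, 19, 22, 38, 209, 418.
Evaluate successive powers at the divisors of 418:
303^1 ≡ 303 (mod 838)
303^2 ≡ 467 (mod 838)
303^11 ≡ 703 (mod 838)
303^19 ≡ 71 (mod 838)
303^22 ≡ 627 (mod 838)
303^38 ≡ 13 (mod 838)
303^209 ≡ 837 (mod 838)
303^418 ≡ 1 (mod 838) ✓
Hence ord(303) = 418.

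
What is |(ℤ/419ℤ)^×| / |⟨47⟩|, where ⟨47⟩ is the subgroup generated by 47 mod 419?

22

Since 47 ∈ (Z/419Z)^×, its order divides φ(419) = 419 − 1 = 418 = 2 · 11 · 19.
Divisors of 418: 1, 2, 11, 19, 22, 38, 209, 418.
Compute 47^d (mod 419) for the divisors d until we hit 1:
47^1 ≡ 47 (mod 419)
47^2 ≡ 114 (mod 419)
47^11 ≡ 248 (mod 419)
47^19 ≡ 1 (mod 419) ✓
Thus |⟨47⟩| = ord(47) = 19.
[(Z/419Z)^× : ⟨47⟩] = 418/19 = 22.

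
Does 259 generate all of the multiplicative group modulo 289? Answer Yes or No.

No

φ(289) = φ(17^2) = 17·(17−1) = 272 = 2^4 · 17.
259 is a primitive root mod 289 iff 259^(φ(289)/q) ≢ 1 for every prime q | φ(289), i.e. q ∈ {2, 17}.
259^136 ≡ 1 (mod 289)  [q = 2: ≡ 1 ✗]
259^16 ≡ 18 (mod 289)  [q = 17: ≢ 1 ✓]
The check at q = 2 fails, so 259 generates a proper subgroup.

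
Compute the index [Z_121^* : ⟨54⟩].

5

Since 54 ∈ (Z/121Z)^×, its order divides φ(121) = φ(11^2) = 11·(11−1) = 110 = 2 · 5 · 11.
Divisors of 110: 1, 2, 5, 10, 11, 22, 55, 110.
Check 54^d mod 121 for each divisor in increasing order:
54^1 ≡ 54 (mod 121)
54^2 ≡ 12 (mod 121)
54^5 ≡ 32 (mod 121)
54^10 ≡ 56 (mod 121)
54^11 ≡ 120 (mod 121)
54^22 ≡ 1 (mod 121) ✓
So ord_121(54) = 22, hence |⟨54⟩| = 22.
Index = |(Z/121Z)^×| / |⟨54⟩| = 110 / 22 = 5.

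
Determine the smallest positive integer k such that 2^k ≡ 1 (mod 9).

6

Since 2 ∈ (Z/9Z)^×, its order divides φ(9) = φ(3^2) = 3·(3−1) = 6 = 2 · 3.
Divisors of 6: 1, 2, 3, 6.
Test each divisor d:
2^1 ≡ 2 (mod 9)
2^2 ≡ 4 (mod 9)
2^3 ≡ 8 (mod 9)
2^6 ≡ 1 (mod 9) ✓
Hence ord(2) = 6.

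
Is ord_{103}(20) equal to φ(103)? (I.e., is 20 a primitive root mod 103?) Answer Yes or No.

Yes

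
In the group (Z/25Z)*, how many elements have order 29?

0

φ(25) = φ(5^2) = 5·(5−1) = 20 = 2^2 · 5.
(Z/25Z)^× is cyclic (|G| = 20); a cyclic group of order m has exactly φ(d) elements of each order d | m, and none otherwise.
Since 29 ∤ 20, the count is 0.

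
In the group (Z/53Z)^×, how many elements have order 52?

φ(53) = 53 − 1 = 52 = 2^2 · 13.
Since (Z/53Z)^× is cyclic of order 52, the number of elements of order d is φ(d) when d | 52 and 0 otherwise.
52 = 2^2 · 13 divides 52, and φ(52) = 24.

24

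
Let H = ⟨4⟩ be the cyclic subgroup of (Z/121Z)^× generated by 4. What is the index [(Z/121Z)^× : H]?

2

The order of 4 must divide φ(121) = φ(11^2) = 11·(11−1) = 110 = 2 · 5 · 11.
Divisors of 110: 1, 2, 5, 10, 11, 22, 55, 110.
Compute 4^d (mod 121) for the divisors d until we hit 1:
4^1 ≡ 4
4^2 ≡ 16
4^5 ≡ 56
4^10 ≡ 111
4^11 ≡ 81
4^22 ≡ 27
4^55 ≡ 1
Thus |⟨4⟩| = ord(4) = 55.
The index is φ(121) / ord(4) = 110 / 55 = 2.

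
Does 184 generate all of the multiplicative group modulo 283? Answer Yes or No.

Yes

φ(283) = 283 − 1 = 282 = 2 · 3 · 47.
184 is a primitive root mod 283 iff 184^(φ(283)/q) ≢ 1 for every prime q | φ(283), i.e. q ∈ {2, 3, 47}.
184^141 ≡ 282 (mod 283)  [q = 2: ≢ 1 ✓]
184^94 ≡ 238 (mod 283)  [q = 3: ≢ 1 ✓]
184^6 ≡ 61 (mod 283)  [q = 47: ≢ 1 ✓]
Every test exponent gives a nontrivial residue, hence 184 generates the full group.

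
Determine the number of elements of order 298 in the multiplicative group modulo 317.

0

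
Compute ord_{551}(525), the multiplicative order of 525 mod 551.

84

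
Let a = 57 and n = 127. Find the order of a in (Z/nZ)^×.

126

Since 57 ∈ (Z/127Z)^×, its order divides φ(127) = 127 − 1 = 126 = 2 · 3^2 · 7.
Divisors of 126: 1, 2, 3, 6, 7, 9, 14, 18, 21, 42, 63, 126.
Check 57^d mod 127 for each divisor in increasing order:
57^1 ≡ 57 (mod 127)
57^2 ≡ 74 (mod 127)
57^3 ≡ 27 (mod 127)
57^6 ≡ 94 (mod 127)
57^7 ≡ 24 (mod 127)
57^9 ≡ 125 (mod 127)
57^14 ≡ 68 (mod 127)
57^18 ≡ 4 (mod 127)
57^21 ≡ 108 (mod 127)
57^42 ≡ 107 (mod 127)
57^63 ≡ 126 (mod 127)
57^126 ≡ 1 (mod 127) ✓
Hence ord(57) = 126.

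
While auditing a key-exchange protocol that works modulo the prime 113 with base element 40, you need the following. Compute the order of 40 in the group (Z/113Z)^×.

16

The order of 40 must divide φ(113) = 113 − 1 = 112 = 2^4 · 7.
Divisors of 112: 1, 2, 4, 7, 8, 14, 16, 28, 56, 112.
Evaluate successive powers at the divisors of 112:
40^1 ≡ 40
40^2 ≡ 18
40^4 ≡ 98
40^7 ≡ 48
40^8 ≡ 112
40^14 ≡ 44
40^16 ≡ 1
Hence ord(40) = 16.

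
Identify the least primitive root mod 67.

2

φ(67) = 67 − 1 = 66 = 2 · 3 · 11.
g is a primitive root iff g^(66/q) ≢ 1 (mod 67) for each prime q ∈ {2, 3, 11}.
g = 2: 2^33 ≡ 66; 2^22 ≡ 37; 2^6 ≡ 64 — none is 1, so 2 is a primitive root.
The smallest primitive root modulo 67 is 2.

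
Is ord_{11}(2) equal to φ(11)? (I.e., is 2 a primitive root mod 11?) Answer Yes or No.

Yes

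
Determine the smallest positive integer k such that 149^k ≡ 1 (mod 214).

53

By Lagrange's theorem, ord_214(149) divides φ(214) = φ(2)·φ(107) = 1·106 = 106 = 2 · 53.
Divisors of 106: 1, 2, 53, 106.
Test each divisor d:
149^1 ≡ 149
149^2 ≡ 159
149^53 ≡ 1
Hence ord(149) = 53.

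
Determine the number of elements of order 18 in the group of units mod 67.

φ(67) = 67 − 1 = 66 = 2 · 3 · 11.
Since (Z/67Z)^× is cyclic of order 66, the number of elements of order d is φ(d) when d | 66 and 0 otherwise.
Here 66 is not a multiple of 18, so there are no elements of order 18.

0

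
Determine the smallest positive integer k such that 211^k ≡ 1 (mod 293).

146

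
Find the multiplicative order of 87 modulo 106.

52

ord(87) | φ(106) = φ(2)·φ(53) = 1·52 = 52 = 2^2 · 13.
Divisors of 52: 1, 2, 4, 13, 26, 52.
Check 87^d mod 106 for each divisor in increasing order:
87^1 ≡ 87 (mod 106)
87^2 ≡ 43 (mod 106)
87^4 ≡ 47 (mod 106)
87^13 ≡ 23 (mod 106)
87^26 ≡ 105 (mod 106)
87^52 ≡ 1 (mod 106) ✓
The smallest such exponent is 52, so the order of 87 is 52.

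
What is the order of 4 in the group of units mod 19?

9

ord(4) | φ(19) = 19 − 1 = 18 = 2 · 3^2.
Divisors of 18: 1, 2, 3, 6, 9, 18.
Test each divisor d:
4^1 ≡ 4 (mod 19)
4^2 ≡ 16 (mod 19)
4^3 ≡ 7 (mod 19)
4^6 ≡ 11 (mod 19)
4^9 ≡ 1 (mod 19) ✓
Therefore the multiplicative order of 4 modulo 19 is 9.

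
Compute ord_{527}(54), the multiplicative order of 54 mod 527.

By Lagrange's theorem, ord_527(54) divides φ(527) = φ(17·31) = (17−1)·(31−1) = 16·30 = 480 = 2^5 · 3 · 5.
Divisors of 480: 1, 2, 3, 4, 5, 6, 8, 10, 12, 15, 16, 20, 24, 30, 32, 40, 48, 60, 80, 96, 120, 160, 240, 480.
Evaluate successive powers at the divisors of 480:
54^1 ≡ 54
54^2 ≡ 281
54^3 ≡ 418
54^4 ≡ 438
54^5 ≡ 464
54^6 ≡ 287
54^8 ≡ 16
54^10 ≡ 280
54^12 ≡ 157
54^15 ≡ 278
54^16 ≡ 256
54^20 ≡ 404
54^24 ≡ 407
54^30 ≡ 342
54^32 ≡ 188
54^40 ≡ 373
54^48 ≡ 171
54^60 ≡ 497
54^80 ≡ 1
Hence ord(54) = 80.

80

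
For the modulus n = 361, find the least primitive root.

φ(361) = φ(19^2) = 19·(19−1) = 342 = 2 · 3^2 · 19.
Test candidates g = 2, 3, … against the prime factors q ∈ {2, 3, 19} of φ(361): g is a generator iff g^(342/q) ≢ 1 for every such q.
g = 2: 2^171 ≡ 360; 2^114 ≡ 292; 2^18 ≡ 58 — none is 1, so 2 is a primitive root.
So 2 is the smallest generator of (Z/361Z)^×.

2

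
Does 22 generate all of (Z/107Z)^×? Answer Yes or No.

Yes

φ(107) = 107 − 1 = 106 = 2 · 53.
22 is a primitive root mod 107 iff 22^(φ(107)/q) ≢ 1 for every prime q | φ(107), i.e. q ∈ {2, 53}.
22^53 ≡ 106 (mod 107)  [q = 2: ≢ 1 ✓]
22^2 ≡ 56 (mod 107)  [q = 53: ≢ 1 ✓]
None equal 1, so ord_107(22) = 106: 22 is a primitive root.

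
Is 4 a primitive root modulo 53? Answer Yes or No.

No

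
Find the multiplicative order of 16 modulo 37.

9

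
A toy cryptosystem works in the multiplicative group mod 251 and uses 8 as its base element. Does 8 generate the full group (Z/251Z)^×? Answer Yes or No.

φ(251) = 251 − 1 = 250 = 2 · 5^3.
Test 8^(250/q) mod 251 for each prime factor q of 250:
8^125 ≡ 250 (mod 251)  [q = 2: ≢ 1 ✓]
8^50 ≡ 1 (mod 251)  [q = 5: ≡ 1 ✗]
Since 8^50 ≡ 1, the order of 8 divides 50 < 250, so 8 is not a primitive root.

No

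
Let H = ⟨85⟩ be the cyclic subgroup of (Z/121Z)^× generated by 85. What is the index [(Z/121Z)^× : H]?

1

By Lagrange's theorem, ord_121(85) divides φ(121) = φ(11^2) = 11·(11−1) = 110 = 2 · 5 · 11.
Divisors of 110: 1, 2, 5, 10, 11, 22, 55, 110.
Evaluate successive powers at the divisors of 110:
85^1 ≡ 85 (mod 121)
85^2 ≡ 86 (mod 121)
85^5 ≡ 65 (mod 121)
85^10 ≡ 111 (mod 121)
85^11 ≡ 118 (mod 121)
85^22 ≡ 9 (mod 121)
85^55 ≡ 120 (mod 121)
85^110 ≡ 1 (mod 121) ✓
The order of 85 is 110, so the subgroup it generates has 110 elements.
The index is φ(121) / ord(85) = 110 / 110 = 1.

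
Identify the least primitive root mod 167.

φ(167) = 167 − 1 = 166 = 2 · 83.
Test candidates g = 2, 3, … against the prime factors q ∈ {2, 83} of φ(167): g is a generator iff g^(166/q) ≢ 1 for every such q.
g = 2: 2^83 ≡ 1 — hits 1, so not a primitive root.
g = 3: 3^83 ≡ 1 — hits 1, so not a primitive root.
g = 4: 4^83 ≡ 1 — hits 1, so not a primitive root.
g = 5: 5^83 ≡ 166; 5^2 ≡ 25 — none is 1, so 5 is a primitive root.
So 5 is the smallest generator of (Z/167Z)^×.

5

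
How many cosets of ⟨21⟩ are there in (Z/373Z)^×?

ord(21) | φ(373) = 373 − 1 = 372 = 2^2 · 3 · 31.
Divisors of 372: 1, 2, 3, 4, 6, 12, 31, 62, 93, 124, 186, 372.
Compute 21^d (mod 373) for the divisors d until we hit 1:
21^1 ≡ 21 (mod 373)
21^2 ≡ 68 (mod 373)
21^3 ≡ 309 (mod 373)
21^4 ≡ 148 (mod 373)
21^6 ≡ 366 (mod 373)
21^12 ≡ 49 (mod 373)
21^31 ≡ 284 (mod 373)
21^62 ≡ 88 (mod 373)
21^93 ≡ 1 (mod 373) ✓
So ord_373(21) = 93, hence |⟨21⟩| = 93.
[(Z/373Z)^× : ⟨21⟩] = 372/93 = 4.

4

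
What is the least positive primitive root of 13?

2

φ(13) = 13 − 1 = 12 = 2^2 · 3.
g is a primitive root iff g^(12/q) ≢ 1 (mod 13) for each prime q ∈ {2, 3}.
g = 2: 2^6 ≡ 12; 2^4 ≡ 3 — none is 1, so 2 is a primitive root.
The smallest primitive root modulo 13 is 2.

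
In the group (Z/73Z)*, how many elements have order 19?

φ(73) = 73 − 1 = 72 = 2^3 · 3^2.
(Z/73Z)^× is cyclic (|G| = 72); a cyclic group of order m has exactly φ(d) elements of each order d | m, and none otherwise.
Since 19 ∤ 72, the count is 0.

0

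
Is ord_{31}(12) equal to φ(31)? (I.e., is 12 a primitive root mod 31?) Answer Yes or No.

Yes

φ(31) = 31 − 1 = 30 = 2 · 3 · 5.
An element g generates (Z/31Z)^× iff g^(30/q) ≢ 1 (mod 31) for each prime q ∈ {2, 3, 5}.
12^15 ≡ 30 (mod 31)  [q = 2: ≢ 1 ✓]
12^10 ≡ 25 (mod 31)  [q = 3: ≢ 1 ✓]
12^6 ≡ 2 (mod 31)  [q = 5: ≢ 1 ✓]
All checks pass, so 12 has order 30 and is a primitive root modulo 31.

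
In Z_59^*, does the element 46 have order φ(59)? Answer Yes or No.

φ(59) = 59 − 1 = 58 = 2 · 29.
Test 46^(58/q) mod 59 for each prime factor q of 58:
46^29 ≡ 1 (mod 59)  [q = 2: ≡ 1 ✗]
46^2 ≡ 51 (mod 59)  [q = 29: ≢ 1 ✓]
Since 46^29 ≡ 1, the order of 46 divides 29 < 58, so 46 is not a primitive root.

No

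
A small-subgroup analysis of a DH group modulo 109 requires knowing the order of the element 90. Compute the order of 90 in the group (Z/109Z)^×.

36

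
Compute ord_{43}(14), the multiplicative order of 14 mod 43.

ord(14) | φ(43) = 43 − 1 = 42 = 2 · 3 · 7.
Divisors of 42: 1, 2, 3, 6, 7, 14, 21, 42.
Check 14^d mod 43 for each divisor in increasing order:
14^1 ≡ 14
14^2 ≡ 24
14^3 ≡ 35
14^6 ≡ 21
14^7 ≡ 36
14^14 ≡ 6
14^21 ≡ 1
The smallest such exponent is 21, so the order of 14 is 21.

21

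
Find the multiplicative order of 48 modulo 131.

65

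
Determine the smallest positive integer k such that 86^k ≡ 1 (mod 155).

30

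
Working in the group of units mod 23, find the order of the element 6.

The order of 6 must divide φ(23) = 23 − 1 = 22 = 2 · 11.
Divisors of 22: 1, 2, 11, 22.
Test each divisor d:
6^1 ≡ 6 (mod 23)
6^2 ≡ 13 (mod 23)
6^11 ≡ 1 (mod 23) ✓
The smallest such exponent is 11, so the order of 6 is 11.

11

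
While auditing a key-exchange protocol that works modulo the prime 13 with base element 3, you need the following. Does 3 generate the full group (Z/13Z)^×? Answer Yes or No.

No

φ(13) = 13 − 1 = 12 = 2^2 · 3.
An element g generates (Z/13Z)^× iff g^(12/q) ≢ 1 (mod 13) for each prime q ∈ {2, 3}.
3^6 ≡ 1 (mod 13)  [q = 2: ≡ 1 ✗]
3^4 ≡ 3 (mod 13)  [q = 3: ≢ 1 ✓]
3^6 ≡ 1 shows ord(3) | 6, strictly less than φ(13); not a primitive root.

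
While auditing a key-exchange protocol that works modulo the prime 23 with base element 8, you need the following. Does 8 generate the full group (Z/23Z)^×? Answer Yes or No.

φ(23) = 23 − 1 = 22 = 2 · 11.
8 is a primitive root mod 23 iff 8^(φ(23)/q) ≢ 1 for every prime q | φ(23), i.e. q ∈ {2, 11}.
8^11 ≡ 1 (mod 23)  [q = 2: ≡ 1 ✗]
8^2 ≡ 18 (mod 23)  [q = 11: ≢ 1 ✓]
The check at q = 2 fails, so 8 generates a proper subgroup.

No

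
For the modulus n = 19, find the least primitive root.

2

φ(19) = 19 − 1 = 18 = 2 · 3^2.
g is a primitive root iff g^(18/q) ≢ 1 (mod 19) for each prime q ∈ {2, 3}.
g = 2: 2^9 ≡ 18; 2^6 ≡ 7 — none is 1, so 2 is a primitive root.
So 2 is the smallest generator of (Z/19Z)^×.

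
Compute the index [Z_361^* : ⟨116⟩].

By Lagrange's theorem, ord_361(116) divides φ(361) = φ(19^2) = 19·(19−1) = 342 = 2 · 3^2 · 19.
Divisors of 342: 1, 2, 3, 6, 9, 18, 19, 38, 57, 114, 171, 342.
Test each divisor d:
116^1 ≡ 116
116^2 ≡ 99
116^3 ≡ 293
116^6 ≡ 292
116^9 ≡ 360
116^18 ≡ 1
Thus |⟨116⟩| = ord(116) = 18.
[(Z/361Z)^× : ⟨116⟩] = 342/18 = 19.

19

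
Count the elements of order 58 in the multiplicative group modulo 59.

28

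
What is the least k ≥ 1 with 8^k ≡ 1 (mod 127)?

Since 8 ∈ (Z/127Z)^×, its order divides φ(127) = 127 − 1 = 126 = 2 · 3^2 · 7.
Divisors of 126: 1, 2, 3, 6, 7, 9, 14, 18, 21, 42, 63, 126.
Evaluate successive powers at the divisors of 126:
8^1 ≡ 8
8^2 ≡ 64
8^3 ≡ 4
8^6 ≡ 16
8^7 ≡ 1
Therefore the multiplicative order of 8 modulo 127 is 7.

7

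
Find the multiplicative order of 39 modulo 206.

34

Since 39 ∈ (Z/206Z)^×, its order divides φ(206) = φ(2)·φ(103) = 1·102 = 102 = 2 · 3 · 17.
Divisors of 102: 1, 2, 3, 6, 17, 34, 51, 102.
Check 39^d mod 206 for each divisor in increasing order:
39^1 ≡ 39 (mod 206)
39^2 ≡ 79 (mod 206)
39^3 ≡ 197 (mod 206)
39^6 ≡ 81 (mod 206)
39^17 ≡ 205 (mod 206)
39^34 ≡ 1 (mod 206) ✓
Therefore the multiplicative order of 39 modulo 206 is 34.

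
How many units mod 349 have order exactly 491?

φ(349) = 349 − 1 = 348 = 2^2 · 3 · 29.
Since (Z/349Z)^× is cyclic of order 348, the number of elements of order d is φ(d) when d | 348 and 0 otherwise.
491 does not divide 348, so no element of (Z/349Z)^× has order 491.

0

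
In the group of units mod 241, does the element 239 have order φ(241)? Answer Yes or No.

No

φ(241) = 241 − 1 = 240 = 2^4 · 3 · 5.
An element g generates (Z/241Z)^× iff g^(240/q) ≢ 1 (mod 241) for each prime q ∈ {2, 3, 5}.
239^120 ≡ 1 (mod 241)  [q = 2: ≡ 1 ✗]
239^80 ≡ 15 (mod 241)  [q = 3: ≢ 1 ✓]
239^48 ≡ 1 (mod 241)  [q = 5: ≡ 1 ✗]
Since 239^120 ≡ 1, the order of 239 divides 120 < 240, so 239 is not a primitive root.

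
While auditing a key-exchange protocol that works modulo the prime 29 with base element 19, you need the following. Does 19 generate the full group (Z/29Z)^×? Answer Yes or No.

φ(29) = 29 − 1 = 28 = 2^2 · 7.
It suffices to check that the order of 19 is not a proper divisor of 28: compute 19^(28/q) for q ∈ {2, 7}.
19^14 ≡ 28 (mod 29)  [q = 2: ≢ 1 ✓]
19^4 ≡ 24 (mod 29)  [q = 7: ≢ 1 ✓]
Every test exponent gives a nontrivial residue, hence 19 generates the full group.

Yes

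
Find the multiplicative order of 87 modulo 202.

5

The order of 87 must divide φ(202) = φ(2)·φ(101) = 1·100 = 100 = 2^2 · 5^2.
Divisors of 100: 1, 2, 4, 5, 10, 20, 25, 50, 100.
Evaluate successive powers at the divisors of 100:
87^1 ≡ 87 (mod 202)
87^2 ≡ 95 (mod 202)
87^4 ≡ 137 (mod 202)
87^5 ≡ 1 (mod 202) ✓
The smallest such exponent is 5, so the order of 87 is 5.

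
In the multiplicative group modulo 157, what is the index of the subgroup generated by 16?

12

The order of 16 must divide φ(157) = 157 − 1 = 156 = 2^2 · 3 · 13.
Divisors of 156: 1, 2, 3, 4, 6, 12, 13, 26, 39, 52, 78, 156.
Check 16^d mod 157 for each divisor in increasing order:
16^1 ≡ 16 (mod 157)
16^2 ≡ 99 (mod 157)
16^3 ≡ 14 (mod 157)
16^4 ≡ 67 (mod 157)
16^6 ≡ 39 (mod 157)
16^12 ≡ 108 (mod 157)
16^13 ≡ 1 (mod 157) ✓
The order of 16 is 13, so the subgroup it generates has 13 elements.
Index = |(Z/157Z)^×| / |⟨16⟩| = 156 / 13 = 12.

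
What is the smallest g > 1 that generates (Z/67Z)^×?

φ(67) = 67 − 1 = 66 = 2 · 3 · 11.
g is a primitive root iff g^(66/q) ≢ 1 (mod 67) for each prime q ∈ {2, 3, 11}.
g = 2: 2^33 ≡ 66; 2^22 ≡ 37; 2^6 ≡ 64 — none is 1, so 2 is a primitive root.
The smallest primitive root modulo 67 is 2.

2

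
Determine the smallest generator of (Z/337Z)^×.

φ(337) = 337 − 1 = 336 = 2^4 · 3 · 7.
Test candidates g = 2, 3, … against the prime factors q ∈ {2, 3, 7} of φ(337): g is a generator iff g^(336/q) ≢ 1 for every such q.
g = 2: 2^168 ≡ 1 — hits 1, so not a primitive root.
g = 3: 3^168 ≡ 1 — hits 1, so not a primitive root.
g = 4: 4^168 ≡ 1 — hits 1, so not a primitive root.
g = 5: 5^168 ≡ 336; 5^112 ≡ 1 — hits 1, so not a primitive root.
g = 6: 6^168 ≡ 1 — hits 1, so not a primitive root.
g = 7: 7^168 ≡ 1 — hits 1, so not a primitive root.
g = 8: 8^168 ≡ 1 — hits 1, so not a primitive root.
g = 9: 9^168 ≡ 1 — hits 1, so not a primitive root.
g = 10: 10^168 ≡ 336; 10^112 ≡ 128; 10^48 ≡ 175 — none is 1, so 10 is a primitive root.
So 10 is the smallest generator of (Z/337Z)^×.

10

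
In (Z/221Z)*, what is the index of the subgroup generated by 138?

By Lagrange's theorem, ord_221(138) divides φ(221) = φ(13·17) = (13−1)·(17−1) = 12·16 = 192 = 2^6 · 3.
Divisors of 192: 1, 2, 3, 4, 6, 8, 12, 16, 24, 32, 48, 64, 96, 192.
Test each divisor d:
138^1 ≡ 138 (mod 221)
138^2 ≡ 38 (mod 221)
138^3 ≡ 161 (mod 221)
138^4 ≡ 118 (mod 221)
138^6 ≡ 64 (mod 221)
138^8 ≡ 1 (mod 221) ✓
Thus |⟨138⟩| = ord(138) = 8.
Index = |(Z/221Z)^×| / |⟨138⟩| = 192 / 8 = 24.

24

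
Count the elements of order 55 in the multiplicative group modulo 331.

φ(331) = 331 − 1 = 330 = 2 · 3 · 5 · 11.
(Z/331Z)^× is cyclic (|G| = 330); a cyclic group of order m has exactly φ(d) elements of each order d | m, and none otherwise.
55 = 5 · 11 divides 330, and φ(55) = 40.

40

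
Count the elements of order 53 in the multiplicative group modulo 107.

52

φ(107) = 107 − 1 = 106 = 2 · 53.
In a cyclic group of order 106, there are φ(d) elements of order d for each divisor d of 106, and zero for non-divisors.
53 | 106, and φ(53) = 53 − 1 = 52.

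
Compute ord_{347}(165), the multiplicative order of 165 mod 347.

346

Since 165 ∈ (Z/347Z)^×, its order divides φ(347) = 347 − 1 = 346 = 2 · 173.
Divisors of 346: 1, 2, 173, 346.
Test each divisor d:
165^1 ≡ 165 (mod 347)
165^2 ≡ 159 (mod 347)
165^173 ≡ 346 (mod 347)
165^346 ≡ 1 (mod 347) ✓
The smallest such exponent is 346, so the order of 165 is 346.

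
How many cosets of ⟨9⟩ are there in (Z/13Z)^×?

The order of 9 must divide φ(13) = 13 − 1 = 12 = 2^2 · 3.
Divisors of 12: 1, 2, 3, 4, 6, 12.
Check 9^d mod 13 for each divisor in increasing order:
9^1 ≡ 9 (mod 13)
9^2 ≡ 3 (mod 13)
9^3 ≡ 1 (mod 13) ✓
The order of 9 is 3, so the subgroup it generates has 3 elements.
[(Z/13Z)^× : ⟨9⟩] = 12/3 = 4.

4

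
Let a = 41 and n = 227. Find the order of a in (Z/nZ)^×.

ord(41) | φ(227) = 227 − 1 = 226 = 2 · 113.
Divisors of 226: 1, 2, 113, 226.
Evaluate successive powers at the divisors of 226:
41^1 ≡ 41 (mod 227)
41^2 ≡ 92 (mod 227)
41^113 ≡ 226 (mod 227)
41^226 ≡ 1 (mod 227) ✓
Hence ord(41) = 226.

226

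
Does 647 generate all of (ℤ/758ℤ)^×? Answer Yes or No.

φ(758) = φ(2)·φ(379) = 1·378 = 378 = 2 · 3^3 · 7.
Test 647^(378/q) mod 758 for each prime factor q of 378:
647^189 ≡ 1 (mod 758)  [q = 2: ≡ 1 ✗]
647^126 ≡ 51 (mod 758)  [q = 3: ≢ 1 ✓]
647^54 ≡ 1 (mod 758)  [q = 7: ≡ 1 ✗]
Since 647^189 ≡ 1, the order of 647 divides 189 < 378, so 647 is not a primitive root.

No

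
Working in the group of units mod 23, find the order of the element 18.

11

The order of 18 must divide φ(23) = 23 − 1 = 22 = 2 · 11.
Divisors of 22: 1, 2, 11, 22.
Check 18^d mod 23 for each divisor in increasing order:
18^1 ≡ 18 (mod 23)
18^2 ≡ 2 (mod 23)
18^11 ≡ 1 (mod 23) ✓
Therefore the multiplicative order of 18 modulo 23 is 11.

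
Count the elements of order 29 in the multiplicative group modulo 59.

28

φ(59) = 59 − 1 = 58 = 2 · 29.
In a cyclic group of order 58, there are φ(d) elements of order d for each divisor d of 58, and zero for non-divisors.
29 | 58, and φ(29) = 29 − 1 = 28.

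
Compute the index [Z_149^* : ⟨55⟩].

1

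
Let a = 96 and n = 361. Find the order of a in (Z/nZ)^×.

ord(96) | φ(361) = φ(19^2) = 19·(19−1) = 342 = 2 · 3^2 · 19.
Divisors of 342: 1, 2, 3, 6, 9, 18, 19, 38, 57, 114, 171, 342.
Check 96^d mod 361 for each divisor in increasing order:
96^1 ≡ 96 (mod 361)
96^2 ≡ 191 (mod 361)
96^3 ≡ 286 (mod 361)
96^6 ≡ 210 (mod 361)
96^9 ≡ 134 (mod 361)
96^18 ≡ 267 (mod 361)
96^19 ≡ 1 (mod 361) ✓
The smallest such exponent is 19, so the order of 96 is 19.

19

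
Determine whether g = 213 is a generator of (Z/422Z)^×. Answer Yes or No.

Yes

φ(422) = φ(2)·φ(211) = 1·210 = 210 = 2 · 3 · 5 · 7.
Test 213^(210/q) mod 422 for each prime factor q of 210:
213^105 ≡ 421 (mod 422)  [q = 2: ≢ 1 ✓]
213^70 ≡ 407 (mod 422)  [q = 3: ≢ 1 ✓]
213^42 ≡ 107 (mod 422)  [q = 5: ≢ 1 ✓]
213^30 ≡ 171 (mod 422)  [q = 7: ≢ 1 ✓]
All checks pass, so 213 has order 210 and is a primitive root modulo 422.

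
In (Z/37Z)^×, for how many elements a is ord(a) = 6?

2

φ(37) = 37 − 1 = 36 = 2^2 · 3^2.
(Z/37Z)^× is cyclic (|G| = 36); a cyclic group of order m has exactly φ(d) elements of each order d | m, and none otherwise.
6 = 2 · 3 divides 36, and φ(6) = 2.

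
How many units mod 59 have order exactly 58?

28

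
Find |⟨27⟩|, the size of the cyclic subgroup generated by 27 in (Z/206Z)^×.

34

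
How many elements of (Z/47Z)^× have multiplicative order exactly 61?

0

φ(47) = 47 − 1 = 46 = 2 · 23.
In a cyclic group of order 46, there are φ(d) elements of order d for each divisor d of 46, and zero for non-divisors.
Since 61 ∤ 46, the count is 0.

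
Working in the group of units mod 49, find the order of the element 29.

By Lagrange's theorem, ord_49(29) divides φ(49) = φ(7^2) = 7·(7−1) = 42 = 2 · 3 · 7.
Divisors of 42: 1, 2, 3, 6, 7, 14, 21, 42.
Check 29^d mod 49 for each divisor in increasing order:
29^1 ≡ 29 (mod 49)
29^2 ≡ 8 (mod 49)
29^3 ≡ 36 (mod 49)
29^6 ≡ 22 (mod 49)
29^7 ≡ 1 (mod 49) ✓
So ord_49(29) = 7.

7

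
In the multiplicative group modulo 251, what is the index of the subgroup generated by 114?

ord(114) | φ(251) = 251 − 1 = 250 = 2 · 5^3.
Divisors of 250: 1, 2, 5, 10, 25, 50, 125, 250.
Test each divisor d:
114^1 ≡ 114
114^2 ≡ 195
114^5 ≡ 80
114^10 ≡ 125
114^25 ≡ 20
114^50 ≡ 149
114^125 ≡ 1
So ord_251(114) = 125, hence |⟨114⟩| = 125.
The index is φ(251) / ord(114) = 250 / 125 = 2.

2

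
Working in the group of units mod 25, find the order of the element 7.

Since 7 ∈ (Z/25Z)^×, its order divides φ(25) = φ(5^2) = 5·(5−1) = 20 = 2^2 · 5.
Divisors of 20: 1, 2, 4, 5, 10, 20.
Check 7^d mod 25 for each divisor in increasing order:
7^1 ≡ 7 (mod 25)
7^2 ≡ 24 (mod 25)
7^4 ≡ 1 (mod 25) ✓
The smallest such exponent is 4, so the order of 7 is 4.

4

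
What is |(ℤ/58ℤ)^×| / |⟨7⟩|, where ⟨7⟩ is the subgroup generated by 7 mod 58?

4

By Lagrange's theorem, ord_58(7) divides φ(58) = φ(2)·φ(29) = 1·28 = 28 = 2^2 · 7.
Divisors of 28: 1, 2, 4, 7, 14, 28.
Test each divisor d:
7^1 ≡ 7 (mod 58)
7^2 ≡ 49 (mod 58)
7^4 ≡ 23 (mod 58)
7^7 ≡ 1 (mod 58) ✓
The order of 7 is 7, so the subgroup it generates has 7 elements.
[(Z/58Z)^× : ⟨7⟩] = 28/7 = 4.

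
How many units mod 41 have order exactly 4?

2

φ(41) = 41 − 1 = 40 = 2^3 · 5.
Since (Z/41Z)^× is cyclic of order 40, the number of elements of order d is φ(d) when d | 40 and 0 otherwise.
4 = 2^2 divides 40, and φ(4) = 2.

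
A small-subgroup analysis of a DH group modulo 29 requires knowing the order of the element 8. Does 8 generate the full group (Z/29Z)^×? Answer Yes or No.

Yes

φ(29) = 29 − 1 = 28 = 2^2 · 7.
It suffices to check that the order of 8 is not a proper divisor of 28: compute 8^(28/q) for q ∈ {2, 7}.
8^14 ≡ 28 (mod 29)  [q = 2: ≢ 1 ✓]
8^4 ≡ 7 (mod 29)  [q = 7: ≢ 1 ✓]
Every test exponent gives a nontrivial residue, hence 8 generates the full group.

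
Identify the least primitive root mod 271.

φ(271) = 271 − 1 = 270 = 2 · 3^3 · 5.
g is a primitive root iff g^(270/q) ≢ 1 (mod 271) for each prime q ∈ {2, 3, 5}.
g = 2: 2^135 ≡ 1 — hits 1, so not a primitive root.
g = 3: 3^135 ≡ 270; 3^90 ≡ 1 — hits 1, so not a primitive root.
g = 4: 4^135 ≡ 1 — hits 1, so not a primitive root.
g = 5: 5^135 ≡ 1 — hits 1, so not a primitive root.
g = 6: 6^135 ≡ 270; 6^90 ≡ 242; 6^54 ≡ 10 — none is 1, so 6 is a primitive root.
So 6 is the smallest generator of (Z/271Z)^×.

6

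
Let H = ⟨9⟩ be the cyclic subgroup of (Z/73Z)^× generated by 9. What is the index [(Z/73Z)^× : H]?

12

By Lagrange's theorem, ord_73(9) divides φ(73) = 73 − 1 = 72 = 2^3 · 3^2.
Divisors of 72: 1, 2, 3, 4, 6, 8, 9, 12, 18, 24, 36, 72.
Evaluate successive powers at the divisors of 72:
9^1 ≡ 9 (mod 73)
9^2 ≡ 8 (mod 73)
9^3 ≡ 72 (mod 73)
9^4 ≡ 64 (mod 73)
9^6 ≡ 1 (mod 73) ✓
Thus |⟨9⟩| = ord(9) = 6.
Index = |(Z/73Z)^×| / |⟨9⟩| = 72 / 6 = 12.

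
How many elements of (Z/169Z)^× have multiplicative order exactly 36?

φ(169) = φ(13^2) = 13·(13−1) = 156 = 2^2 · 3 · 13.
In a cyclic group of order 156, there are φ(d) elements of order d for each divisor d of 156, and zero for non-divisors.
Since 36 ∤ 156, the count is 0.

0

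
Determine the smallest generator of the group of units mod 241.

φ(241) = 241 − 1 = 240 = 2^4 · 3 · 5.
g is a primitive root iff g^(240/q) ≢ 1 (mod 241) for each prime q ∈ {2, 3, 5}.
g = 2: 2^120 ≡ 1 — hits 1, so not a primitive root.
g = 3: 3^120 ≡ 1 — hits 1, so not a primitive root.
g = 4: 4^120 ≡ 1 — hits 1, so not a primitive root.
g = 5: 5^120 ≡ 1 — hits 1, so not a primitive root.
g = 6: 6^120 ≡ 1 — hits 1, so not a primitive root.
g = 7: 7^120 ≡ 240; 7^80 ≡ 15; 7^48 ≡ 91 — none is 1, so 7 is a primitive root.
So 7 is the smallest generator of (Z/241Z)^×.

7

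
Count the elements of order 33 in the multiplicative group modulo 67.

φ(67) = 67 − 1 = 66 = 2 · 3 · 11.
Since (Z/67Z)^× is cyclic of order 66, the number of elements of order d is φ(d) when d | 66 and 0 otherwise.
33 = 3 · 11 divides 66, and φ(33) = 20.

20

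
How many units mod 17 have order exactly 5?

φ(17) = 17 − 1 = 16 = 2^4.
(Z/17Z)^× is cyclic (|G| = 16); a cyclic group of order m has exactly φ(d) elements of each order d | m, and none otherwise.
Here 16 is not a multiple of 5, so there are no elements of order 5.

0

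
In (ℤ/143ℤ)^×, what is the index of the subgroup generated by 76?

Since 76 ∈ (Z/143Z)^×, its order divides φ(143) = φ(11·13) = (11−1)·(13−1) = 10·12 = 120 = 2^3 · 3 · 5.
Divisors of 120: 1, 2, 3, 4, 5, 6, 8, 10, 12, 15, 20, 24, 30, 40, 60, 120.
Check 76^d mod 143 for each divisor in increasing order:
76^1 ≡ 76 (mod 143)
76^2 ≡ 56 (mod 143)
76^3 ≡ 109 (mod 143)
76^4 ≡ 133 (mod 143)
76^5 ≡ 98 (mod 143)
76^6 ≡ 12 (mod 143)
76^8 ≡ 100 (mod 143)
76^10 ≡ 23 (mod 143)
76^12 ≡ 1 (mod 143) ✓
Thus |⟨76⟩| = ord(76) = 12.
Index = |(Z/143Z)^×| / |⟨76⟩| = 120 / 12 = 10.

10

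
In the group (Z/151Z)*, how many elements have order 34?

0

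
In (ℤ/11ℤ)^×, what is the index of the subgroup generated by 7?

Since 7 ∈ (Z/11Z)^×, its order divides φ(11) = 11 − 1 = 10 = 2 · 5.
Divisors of 10: 1, 2, 5, 10.
Evaluate successive powers at the divisors of 10:
7^1 ≡ 7
7^2 ≡ 5
7^5 ≡ 10
7^10 ≡ 1
The order of 7 is 10, so the subgroup it generates has 10 elements.
The index is φ(11) / ord(7) = 10 / 10 = 1.

1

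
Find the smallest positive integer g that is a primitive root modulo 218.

φ(218) = φ(2)·φ(109) = 1·108 = 108 = 2^2 · 3^3.
g is a primitive root iff g^(108/q) ≢ 1 (mod 218) for each prime q ∈ {2, 3}.
g = 2: gcd(2, 218) = 2 > 1, not a unit — skip.
g = 3: 3^54 ≡ 1 — hits 1, so not a primitive root.
g = 4: gcd(4, 218) = 2 > 1, not a unit — skip.
g = 5: 5^54 ≡ 1 — hits 1, so not a primitive root.
g = 6: gcd(6, 218) = 2 > 1, not a unit — skip.
g = 7: 7^54 ≡ 1 — hits 1, so not a primitive root.
g = 8: gcd(8, 218) = 2 > 1, not a unit — skip.
g = 9: 9^54 ≡ 1 — hits 1, so not a primitive root.
g = 10: gcd(10, 218) = 2 > 1, not a unit — skip.
g = 11: 11^54 ≡ 217; 11^36 ≡ 45 — none is 1, so 11 is a primitive root.
The smallest primitive root modulo 218 is 11.

11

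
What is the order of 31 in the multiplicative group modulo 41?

By Lagrange's theorem, ord_41(31) divides φ(41) = 41 − 1 = 40 = 2^3 · 5.
Divisors of 40: 1, 2, 4, 5, 8, 10, 20, 40.
Test each divisor d:
31^1 ≡ 31 (mod 41)
31^2 ≡ 18 (mod 41)
31^4 ≡ 37 (mod 41)
31^5 ≡ 40 (mod 41)
31^8 ≡ 16 (mod 41)
31^10 ≡ 1 (mod 41) ✓
So ord_41(31) = 10.

10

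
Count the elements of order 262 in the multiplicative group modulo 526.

φ(526) = φ(2)·φ(263) = 1·262 = 262 = 2 · 131.
In a cyclic group of order 262, there are φ(d) elements of order d for each divisor d of 262, and zero for non-divisors.
262 = 2 · 131 divides 262, and φ(262) = 130.

130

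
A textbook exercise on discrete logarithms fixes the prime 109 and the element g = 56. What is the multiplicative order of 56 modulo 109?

108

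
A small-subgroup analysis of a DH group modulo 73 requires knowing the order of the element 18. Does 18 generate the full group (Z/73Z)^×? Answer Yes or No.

No

φ(73) = 73 − 1 = 72 = 2^3 · 3^2.
18 is a primitive root mod 73 iff 18^(φ(73)/q) ≢ 1 for every prime q | φ(73), i.e. q ∈ {2, 3}.
18^36 ≡ 1 (mod 73)  [q = 2: ≡ 1 ✗]
18^24 ≡ 64 (mod 73)  [q = 3: ≢ 1 ✓]
18^36 ≡ 1 shows ord(18) | 36, strictly less than φ(73); not a primitive root.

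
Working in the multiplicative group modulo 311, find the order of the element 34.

ord(34) | φ(311) = 311 − 1 = 310 = 2 · 5 · 31.
Divisors of 310: 1, 2, 5, 10, 31, 62, 155, 310.
Test each divisor d:
34^1 ≡ 34 (mod 311)
34^2 ≡ 223 (mod 311)
34^5 ≡ 190 (mod 311)
34^10 ≡ 24 (mod 311)
34^31 ≡ 95 (mod 311)
34^62 ≡ 6 (mod 311)
34^155 ≡ 310 (mod 311)
34^310 ≡ 1 (mod 311) ✓
Hence ord(34) = 310.

310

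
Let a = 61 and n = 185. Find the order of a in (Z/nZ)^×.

36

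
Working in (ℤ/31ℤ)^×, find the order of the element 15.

By Lagrange's theorem, ord_31(15) divides φ(31) = 31 − 1 = 30 = 2 · 3 · 5.
Divisors of 30: 1, 2, 3, 5, 6, 10, 15, 30.
Check 15^d mod 31 for each divisor in increasing order:
15^1 ≡ 15
15^2 ≡ 8
15^3 ≡ 27
15^5 ≡ 30
15^6 ≡ 16
15^10 ≡ 1
So ord_31(15) = 10.

10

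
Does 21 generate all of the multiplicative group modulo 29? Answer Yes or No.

φ(29) = 29 − 1 = 28 = 2^2 · 7.
Test 21^(28/q) mod 29 for each prime factor q of 28:
21^14 ≡ 28 (mod 29)  [q = 2: ≢ 1 ✓]
21^4 ≡ 7 (mod 29)  [q = 7: ≢ 1 ✓]
Every test exponent gives a nontrivial residue, hence 21 generates the full group.

Yes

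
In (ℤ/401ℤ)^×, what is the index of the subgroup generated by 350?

8

By Lagrange's theorem, ord_401(350) divides φ(401) = 401 − 1 = 400 = 2^4 · 5^2.
Divisors of 400: 1, 2, 4, 5, 8, 10, 16, 20, 25, 40, 50, 80, 100, 200, 400.
Test each divisor d:
350^1 ≡ 350
350^2 ≡ 195
350^4 ≡ 331
350^5 ≡ 362
350^8 ≡ 88
350^10 ≡ 318
350^16 ≡ 125
350^20 ≡ 72
350^25 ≡ 400
350^40 ≡ 372
350^50 ≡ 1
So ord_401(350) = 50, hence |⟨350⟩| = 50.
[(Z/401Z)^× : ⟨350⟩] = 400/50 = 8.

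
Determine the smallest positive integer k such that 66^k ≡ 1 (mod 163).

162

The order of 66 must divide φ(163) = 163 − 1 = 162 = 2 · 3^4.
Divisors of 162: 1, 2, 3, 6, 9, 18, 27, 54, 81, 162.
Evaluate successive powers at the divisors of 162:
66^1 ≡ 66 (mod 163)
66^2 ≡ 118 (mod 163)
66^3 ≡ 127 (mod 163)
66^6 ≡ 155 (mod 163)
66^9 ≡ 125 (mod 163)
66^18 ≡ 140 (mod 163)
66^27 ≡ 59 (mod 163)
66^54 ≡ 58 (mod 163)
66^81 ≡ 162 (mod 163)
66^162 ≡ 1 (mod 163) ✓
Hence ord(66) = 162.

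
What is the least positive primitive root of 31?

φ(31) = 31 − 1 = 30 = 2 · 3 · 5.
Test candidates g = 2, 3, … against the prime factors q ∈ {2, 3, 5} of φ(31): g is a generator iff g^(30/q) ≢ 1 for every such q.
g = 2: 2^15 ≡ 1 — hits 1, so not a primitive root.
g = 3: 3^15 ≡ 30; 3^10 ≡ 25; 3^6 ≡ 16 — none is 1, so 3 is a primitive root.
The smallest primitive root modulo 31 is 3.

3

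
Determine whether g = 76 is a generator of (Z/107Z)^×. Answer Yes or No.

No

φ(107) = 107 − 1 = 106 = 2 · 53.
Test 76^(106/q) mod 107 for each prime factor q of 106:
76^53 ≡ 1 (mod 107)  [q = 2: ≡ 1 ✗]
76^2 ≡ 105 (mod 107)  [q = 53: ≢ 1 ✓]
Since 76^53 ≡ 1, the order of 76 divides 53 < 106, so 76 is not a primitive root.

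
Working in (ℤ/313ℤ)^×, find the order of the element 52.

The order of 52 must divide φ(313) = 313 − 1 = 312 = 2^3 · 3 · 13.
Divisors of 312: 1, 2, 3, 4, 6, 8, 12, 13, 24, 26, 39, 52, 78, 104, 156, 312.
Test each divisor d:
52^1 ≡ 52
52^2 ≡ 200
52^3 ≡ 71
52^4 ≡ 249
52^6 ≡ 33
52^8 ≡ 27
52^12 ≡ 150
52^13 ≡ 288
52^24 ≡ 277
52^26 ≡ 312
52^39 ≡ 25
52^52 ≡ 1
Therefore the multiplicative order of 52 modulo 313 is 52.

52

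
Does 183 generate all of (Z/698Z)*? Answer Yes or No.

Yes

φ(698) = φ(2)·φ(349) = 1·348 = 348 = 2^2 · 3 · 29.
An element g generates (Z/698Z)^× iff g^(348/q) ≢ 1 (mod 698) for each prime q ∈ {2, 3, 29}.
183^174 ≡ 697 (mod 698)  [q = 2: ≢ 1 ✓]
183^116 ≡ 471 (mod 698)  [q = 3: ≢ 1 ✓]
183^12 ≡ 661 (mod 698)  [q = 29: ≢ 1 ✓]
All checks pass, so 183 has order 348 and is a primitive root modulo 698.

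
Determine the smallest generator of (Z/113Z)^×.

3

φ(113) = 113 − 1 = 112 = 2^4 · 7.
g is a primitive root iff g^(112/q) ≢ 1 (mod 113) for each prime q ∈ {2, 7}.
g = 2: 2^56 ≡ 1 — hits 1, so not a primitive root.
g = 3: 3^56 ≡ 112; 3^16 ≡ 49 — none is 1, so 3 is a primitive root.
The smallest primitive root modulo 113 is 3.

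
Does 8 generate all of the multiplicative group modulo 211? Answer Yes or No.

No

φ(211) = 211 − 1 = 210 = 2 · 3 · 5 · 7.
It suffices to check that the order of 8 is not a proper divisor of 210: compute 8^(210/q) for q ∈ {2, 3, 5, 7}.
8^105 ≡ 210 (mod 211)  [q = 2: ≢ 1 ✓]
8^70 ≡ 1 (mod 211)  [q = 3: ≡ 1 ✗]
8^42 ≡ 188 (mod 211)  [q = 5: ≢ 1 ✓]
8^30 ≡ 144 (mod 211)  [q = 7: ≢ 1 ✓]
Since 8^70 ≡ 1, the order of 8 divides 70 < 210, so 8 is not a primitive root.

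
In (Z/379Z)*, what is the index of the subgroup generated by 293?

27

Since 293 ∈ (Z/379Z)^×, its order divides φ(379) = 379 − 1 = 378 = 2 · 3^3 · 7.
Divisors of 378: 1, 2, 3, 6, 7, 9, 14, 18, 21, 27, 42, 54, 63, 126, 189, 378.
Evaluate successive powers at the divisors of 378:
293^1 ≡ 293
293^2 ≡ 195
293^3 ≡ 285
293^6 ≡ 119
293^7 ≡ 378
293^9 ≡ 184
293^14 ≡ 1
So ord_379(293) = 14, hence |⟨293⟩| = 14.
[(Z/379Z)^× : ⟨293⟩] = 378/14 = 27.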